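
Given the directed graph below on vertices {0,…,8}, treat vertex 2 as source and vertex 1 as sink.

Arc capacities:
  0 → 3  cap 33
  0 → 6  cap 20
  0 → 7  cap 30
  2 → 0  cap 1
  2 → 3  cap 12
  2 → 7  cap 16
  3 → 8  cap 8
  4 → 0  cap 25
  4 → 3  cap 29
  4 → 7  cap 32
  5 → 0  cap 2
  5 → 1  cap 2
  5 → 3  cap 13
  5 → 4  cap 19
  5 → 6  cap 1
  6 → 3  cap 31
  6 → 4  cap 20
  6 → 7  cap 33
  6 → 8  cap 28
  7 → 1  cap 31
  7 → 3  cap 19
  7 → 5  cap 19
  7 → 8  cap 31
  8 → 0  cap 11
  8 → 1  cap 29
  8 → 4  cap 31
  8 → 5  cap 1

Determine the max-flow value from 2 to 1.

Maximum flow value: 25

augment #1: 2→7→1 bottleneck 16, total now 16
augment #2: 2→0→7→1 bottleneck 1, total now 17
augment #3: 2→3→8→1 bottleneck 8, total now 25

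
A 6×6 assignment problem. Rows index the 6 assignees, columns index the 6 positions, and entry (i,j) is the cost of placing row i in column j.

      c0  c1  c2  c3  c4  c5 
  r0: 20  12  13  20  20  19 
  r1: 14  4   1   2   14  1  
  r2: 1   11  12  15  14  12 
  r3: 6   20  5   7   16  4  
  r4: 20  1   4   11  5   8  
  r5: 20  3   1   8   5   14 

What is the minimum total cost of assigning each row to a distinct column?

Minimum assignment cost: 25

optimal assignment: row0→col1 (cost 12), row1→col3 (cost 2), row2→col0 (cost 1), row3→col5 (cost 4), row4→col4 (cost 5), row5→col2 (cost 1)
total = 12 + 2 + 1 + 4 + 5 + 1 = 25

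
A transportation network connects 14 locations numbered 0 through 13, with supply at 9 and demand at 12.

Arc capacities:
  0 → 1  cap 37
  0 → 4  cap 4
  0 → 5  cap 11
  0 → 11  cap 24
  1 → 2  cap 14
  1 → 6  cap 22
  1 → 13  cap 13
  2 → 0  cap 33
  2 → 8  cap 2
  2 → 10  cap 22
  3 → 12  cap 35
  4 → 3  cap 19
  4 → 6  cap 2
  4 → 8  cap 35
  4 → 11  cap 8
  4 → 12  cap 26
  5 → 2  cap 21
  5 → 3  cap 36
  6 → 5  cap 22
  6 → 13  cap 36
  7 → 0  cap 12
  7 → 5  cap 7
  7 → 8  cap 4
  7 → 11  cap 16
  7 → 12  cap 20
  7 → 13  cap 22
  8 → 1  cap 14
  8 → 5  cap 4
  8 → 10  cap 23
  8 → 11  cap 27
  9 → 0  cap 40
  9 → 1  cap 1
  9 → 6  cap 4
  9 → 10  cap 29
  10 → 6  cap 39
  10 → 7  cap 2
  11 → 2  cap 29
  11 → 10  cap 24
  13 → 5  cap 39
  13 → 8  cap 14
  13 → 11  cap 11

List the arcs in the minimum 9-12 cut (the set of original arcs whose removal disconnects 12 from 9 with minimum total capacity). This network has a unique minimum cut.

Min-cut arcs: {(0,4), (3,12), (10,7)} (total capacity 41)

augment #1: 9→0→4→12 push 4
augment #2: 9→10→7→12 push 2
augment #3: 9→0→5→3→12 push 11
augment #4: 9→6→5→3→12 push 4
augment #5: 9→1→6→5→3→12 push 1
augment #6: 9→10→6→5→3→12 push 17
augment #7: 9→0→1→13→5→3→12 push 2
max flow = 41; residual-reachable set from 9 gives S-side
cut edges (S→T): {(0,4), (3,12), (10,7)} total cap 41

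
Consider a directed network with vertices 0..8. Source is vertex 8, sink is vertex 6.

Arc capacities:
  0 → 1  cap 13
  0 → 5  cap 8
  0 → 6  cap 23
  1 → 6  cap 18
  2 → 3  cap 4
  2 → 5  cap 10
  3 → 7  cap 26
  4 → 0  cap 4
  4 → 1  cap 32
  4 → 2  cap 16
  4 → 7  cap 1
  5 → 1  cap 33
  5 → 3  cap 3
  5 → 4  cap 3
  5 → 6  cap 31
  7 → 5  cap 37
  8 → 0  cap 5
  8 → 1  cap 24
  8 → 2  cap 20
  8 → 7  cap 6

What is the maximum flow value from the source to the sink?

augment #1: 8→0→6 bottleneck 5, total now 5
augment #2: 8→1→6 bottleneck 18, total now 23
augment #3: 8→2→5→6 bottleneck 10, total now 33
augment #4: 8→7→5→6 bottleneck 6, total now 39
augment #5: 8→2→3→7→5→6 bottleneck 4, total now 43

Maximum flow value: 43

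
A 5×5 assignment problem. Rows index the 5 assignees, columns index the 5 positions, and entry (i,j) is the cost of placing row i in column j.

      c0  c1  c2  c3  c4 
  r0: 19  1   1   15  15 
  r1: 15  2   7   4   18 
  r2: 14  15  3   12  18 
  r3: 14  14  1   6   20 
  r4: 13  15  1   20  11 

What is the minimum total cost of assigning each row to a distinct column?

Minimum assignment cost: 31

optimal assignment: row0→col1 (cost 1), row1→col3 (cost 4), row2→col0 (cost 14), row3→col2 (cost 1), row4→col4 (cost 11)
total = 1 + 4 + 14 + 1 + 11 = 31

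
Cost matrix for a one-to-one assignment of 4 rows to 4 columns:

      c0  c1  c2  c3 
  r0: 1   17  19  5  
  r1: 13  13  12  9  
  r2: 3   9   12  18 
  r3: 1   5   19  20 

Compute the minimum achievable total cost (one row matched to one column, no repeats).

Minimum assignment cost: 25

optimal assignment: row0→col3 (cost 5), row1→col2 (cost 12), row2→col0 (cost 3), row3→col1 (cost 5)
total = 5 + 12 + 3 + 5 = 25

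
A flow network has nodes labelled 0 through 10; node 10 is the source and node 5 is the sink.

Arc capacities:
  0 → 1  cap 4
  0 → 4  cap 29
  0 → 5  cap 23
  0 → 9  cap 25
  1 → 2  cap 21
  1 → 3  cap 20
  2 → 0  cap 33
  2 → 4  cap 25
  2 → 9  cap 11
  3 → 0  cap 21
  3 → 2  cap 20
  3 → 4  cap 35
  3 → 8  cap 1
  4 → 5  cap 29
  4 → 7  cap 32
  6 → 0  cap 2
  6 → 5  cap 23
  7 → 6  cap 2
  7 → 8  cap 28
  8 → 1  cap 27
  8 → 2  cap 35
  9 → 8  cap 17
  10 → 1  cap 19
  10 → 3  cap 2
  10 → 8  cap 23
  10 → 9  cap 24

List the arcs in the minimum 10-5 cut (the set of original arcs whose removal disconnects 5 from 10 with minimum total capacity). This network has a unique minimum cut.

Min-cut arcs: {(0,5), (4,5), (7,6)} (total capacity 54)

augment #1: 10→3→0→5 push 2
augment #2: 10→1→2→0→5 push 19
augment #3: 10→8→2→0→5 push 2
augment #4: 10→8→2→4→5 push 21
augment #5: 10→9→8→2→4→5 push 4
augment #6: 10→9→8→1→3→4→5 push 4
augment #7: 10→9→8→1→3→4→7→6→5 push 2
max flow = 54; residual-reachable set from 10 gives S-side
cut edges (S→T): {(0,5), (4,5), (7,6)} total cap 54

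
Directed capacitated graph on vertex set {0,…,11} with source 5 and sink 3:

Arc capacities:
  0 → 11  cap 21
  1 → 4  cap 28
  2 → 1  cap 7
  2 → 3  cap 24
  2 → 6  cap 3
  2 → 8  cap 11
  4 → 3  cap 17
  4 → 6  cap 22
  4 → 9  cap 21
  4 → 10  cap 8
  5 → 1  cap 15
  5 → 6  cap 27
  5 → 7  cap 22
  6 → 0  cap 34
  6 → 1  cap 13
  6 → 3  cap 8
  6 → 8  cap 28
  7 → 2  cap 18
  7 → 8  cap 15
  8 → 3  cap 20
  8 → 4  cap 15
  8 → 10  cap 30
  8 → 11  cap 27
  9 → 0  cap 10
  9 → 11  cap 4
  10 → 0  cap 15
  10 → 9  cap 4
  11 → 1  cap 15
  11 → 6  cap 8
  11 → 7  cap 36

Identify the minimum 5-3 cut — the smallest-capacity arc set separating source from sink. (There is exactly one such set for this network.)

augment #1: 5→6→3 push 8
augment #2: 5→1→4→3 push 15
augment #3: 5→6→8→3 push 19
augment #4: 5→7→2→3 push 18
augment #5: 5→7→8→3 push 1
augment #6: 5→7→8→4→3 push 2
max flow = 63; residual-reachable set from 5 gives S-side
cut edges (S→T): {(4,3), (6,3), (7,2), (8,3)} total cap 63

Min-cut arcs: {(4,3), (6,3), (7,2), (8,3)} (total capacity 63)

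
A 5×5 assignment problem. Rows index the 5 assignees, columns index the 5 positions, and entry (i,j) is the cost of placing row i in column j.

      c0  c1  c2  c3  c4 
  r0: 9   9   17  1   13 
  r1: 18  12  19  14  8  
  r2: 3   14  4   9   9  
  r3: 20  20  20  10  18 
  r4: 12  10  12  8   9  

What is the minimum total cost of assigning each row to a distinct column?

optimal assignment: row0→col0 (cost 9), row1→col4 (cost 8), row2→col2 (cost 4), row3→col3 (cost 10), row4→col1 (cost 10)
total = 9 + 8 + 4 + 10 + 10 = 41

Minimum assignment cost: 41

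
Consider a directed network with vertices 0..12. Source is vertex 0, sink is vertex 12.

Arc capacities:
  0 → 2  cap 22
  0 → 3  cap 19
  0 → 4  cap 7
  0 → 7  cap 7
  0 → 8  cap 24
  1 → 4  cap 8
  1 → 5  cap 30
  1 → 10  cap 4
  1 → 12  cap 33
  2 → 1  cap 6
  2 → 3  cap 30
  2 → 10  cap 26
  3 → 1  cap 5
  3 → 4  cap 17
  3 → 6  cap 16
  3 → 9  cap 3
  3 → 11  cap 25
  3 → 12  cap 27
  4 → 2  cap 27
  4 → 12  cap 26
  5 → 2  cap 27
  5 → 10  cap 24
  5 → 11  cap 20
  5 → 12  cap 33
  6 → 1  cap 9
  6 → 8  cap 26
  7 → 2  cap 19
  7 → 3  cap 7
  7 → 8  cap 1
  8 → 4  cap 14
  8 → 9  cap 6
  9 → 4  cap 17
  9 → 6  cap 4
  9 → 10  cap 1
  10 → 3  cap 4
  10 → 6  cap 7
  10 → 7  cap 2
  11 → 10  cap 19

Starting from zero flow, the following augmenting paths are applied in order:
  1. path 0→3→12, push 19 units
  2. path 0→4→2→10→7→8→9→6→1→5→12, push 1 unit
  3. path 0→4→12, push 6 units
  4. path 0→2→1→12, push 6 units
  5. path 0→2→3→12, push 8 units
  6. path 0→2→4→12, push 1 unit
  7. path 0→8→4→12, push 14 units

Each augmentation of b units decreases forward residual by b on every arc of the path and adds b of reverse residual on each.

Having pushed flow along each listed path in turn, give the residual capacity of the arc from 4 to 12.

Residual capacity of (4,12): 5

after path 1 (0→3→12, push 19): res(4,12)=26
after path 2 (0→4→2→10→7→8→9→6→1→5→12, push 1): res(4,12)=26
after path 3 (0→4→12, push 6): res(4,12)=20
after path 4 (0→2→1→12, push 6): res(4,12)=20
after path 5 (0→2→3→12, push 8): res(4,12)=20
after path 6 (0→2→4→12, push 1): res(4,12)=19
after path 7 (0→8→4→12, push 14): res(4,12)=5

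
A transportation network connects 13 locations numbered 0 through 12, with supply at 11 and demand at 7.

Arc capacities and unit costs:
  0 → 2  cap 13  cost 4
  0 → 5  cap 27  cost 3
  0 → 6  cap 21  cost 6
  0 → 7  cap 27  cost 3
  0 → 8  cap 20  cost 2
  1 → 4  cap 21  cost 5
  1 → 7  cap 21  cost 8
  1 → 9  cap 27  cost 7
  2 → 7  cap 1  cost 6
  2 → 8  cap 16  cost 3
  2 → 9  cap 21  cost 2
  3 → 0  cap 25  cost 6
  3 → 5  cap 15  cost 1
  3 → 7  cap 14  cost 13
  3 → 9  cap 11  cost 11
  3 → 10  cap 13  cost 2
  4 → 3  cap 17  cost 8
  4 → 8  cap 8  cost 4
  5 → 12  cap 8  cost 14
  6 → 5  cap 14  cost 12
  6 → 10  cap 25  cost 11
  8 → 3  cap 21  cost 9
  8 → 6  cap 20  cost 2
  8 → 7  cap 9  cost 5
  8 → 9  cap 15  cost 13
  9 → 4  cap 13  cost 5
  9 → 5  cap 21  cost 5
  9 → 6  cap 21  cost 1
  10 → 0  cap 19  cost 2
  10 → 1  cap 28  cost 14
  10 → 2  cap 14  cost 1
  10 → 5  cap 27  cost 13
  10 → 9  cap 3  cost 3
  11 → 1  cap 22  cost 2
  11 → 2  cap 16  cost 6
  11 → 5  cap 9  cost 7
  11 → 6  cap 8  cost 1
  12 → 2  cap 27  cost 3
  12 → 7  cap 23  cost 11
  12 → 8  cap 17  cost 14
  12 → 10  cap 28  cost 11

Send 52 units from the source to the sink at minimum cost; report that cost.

shortest-cost path #1: 11→1→7 push 21 @ unit cost 10 (adds 210)
shortest-cost path #2: 11→2→7 push 1 @ unit cost 12 (adds 12)
shortest-cost path #3: 11→2→8→7 push 9 @ unit cost 14 (adds 126)
shortest-cost path #4: 11→6→10→0→7 push 8 @ unit cost 17 (adds 136)
shortest-cost path #5: 11→1→4→3→10→0→7 push 1 @ unit cost 22 (adds 22)
shortest-cost path #6: 11→2→8→3→10→0→7 push 6 @ unit cost 25 (adds 150)
shortest-cost path #7: 11→5→12→7 push 6 @ unit cost 32 (adds 192)
total cost = 848

Minimum cost for 52 units: 848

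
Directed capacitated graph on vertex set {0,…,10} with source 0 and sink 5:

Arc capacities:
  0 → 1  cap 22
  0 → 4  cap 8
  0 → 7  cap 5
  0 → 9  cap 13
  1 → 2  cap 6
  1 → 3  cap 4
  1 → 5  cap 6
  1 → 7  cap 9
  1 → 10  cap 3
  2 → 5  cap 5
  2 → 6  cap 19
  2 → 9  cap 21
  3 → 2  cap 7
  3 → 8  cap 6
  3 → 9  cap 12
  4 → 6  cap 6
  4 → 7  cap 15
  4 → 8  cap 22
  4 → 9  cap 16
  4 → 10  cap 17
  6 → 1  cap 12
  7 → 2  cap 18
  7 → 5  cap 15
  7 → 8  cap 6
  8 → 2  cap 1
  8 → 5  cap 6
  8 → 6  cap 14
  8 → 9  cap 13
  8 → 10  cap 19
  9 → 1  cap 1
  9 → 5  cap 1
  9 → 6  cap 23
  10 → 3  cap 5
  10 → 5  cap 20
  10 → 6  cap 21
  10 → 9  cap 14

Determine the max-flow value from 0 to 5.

Maximum flow value: 41

augment #1: 0→1→5 bottleneck 6, total now 6
augment #2: 0→7→5 bottleneck 5, total now 11
augment #3: 0→9→5 bottleneck 1, total now 12
augment #4: 0→1→2→5 bottleneck 5, total now 17
augment #5: 0→1→7→5 bottleneck 9, total now 26
augment #6: 0→1→10→5 bottleneck 2, total now 28
augment #7: 0→4→7→5 bottleneck 1, total now 29
augment #8: 0→4→8→5 bottleneck 6, total now 35
augment #9: 0→4→10→5 bottleneck 1, total now 36
augment #10: 0→9→1→10→5 bottleneck 1, total now 37
augment #11: 0→9→6→1→3→8→10→5 bottleneck 4, total now 41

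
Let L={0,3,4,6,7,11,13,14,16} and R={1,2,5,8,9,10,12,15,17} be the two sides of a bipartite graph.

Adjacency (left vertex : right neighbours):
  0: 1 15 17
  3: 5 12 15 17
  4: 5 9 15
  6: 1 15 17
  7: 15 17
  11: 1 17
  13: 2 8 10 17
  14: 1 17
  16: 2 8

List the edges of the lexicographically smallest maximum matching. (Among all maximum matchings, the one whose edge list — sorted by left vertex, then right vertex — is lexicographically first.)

Lex-smallest maximum matching: {(0,1), (3,5), (4,9), (6,15), (7,17), (13,2), (16,8)}

|M| = 7 (so the lex-smallest maximum matching has 7 edges)
process left vertices in ascending order; for each, take the smallest-labelled available neighbour that still permits 7 edges overall, or leave it unmatched if none does
lex-smallest matching: {0-1, 3-5, 4-9, 6-15, 7-17, 13-2, 16-8}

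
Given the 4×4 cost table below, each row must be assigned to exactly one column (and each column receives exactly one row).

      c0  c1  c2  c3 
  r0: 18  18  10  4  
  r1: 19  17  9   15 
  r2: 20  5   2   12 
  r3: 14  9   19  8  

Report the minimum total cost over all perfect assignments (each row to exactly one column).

Minimum assignment cost: 32

optimal assignment: row0→col3 (cost 4), row1→col2 (cost 9), row2→col1 (cost 5), row3→col0 (cost 14)
total = 4 + 9 + 5 + 14 = 32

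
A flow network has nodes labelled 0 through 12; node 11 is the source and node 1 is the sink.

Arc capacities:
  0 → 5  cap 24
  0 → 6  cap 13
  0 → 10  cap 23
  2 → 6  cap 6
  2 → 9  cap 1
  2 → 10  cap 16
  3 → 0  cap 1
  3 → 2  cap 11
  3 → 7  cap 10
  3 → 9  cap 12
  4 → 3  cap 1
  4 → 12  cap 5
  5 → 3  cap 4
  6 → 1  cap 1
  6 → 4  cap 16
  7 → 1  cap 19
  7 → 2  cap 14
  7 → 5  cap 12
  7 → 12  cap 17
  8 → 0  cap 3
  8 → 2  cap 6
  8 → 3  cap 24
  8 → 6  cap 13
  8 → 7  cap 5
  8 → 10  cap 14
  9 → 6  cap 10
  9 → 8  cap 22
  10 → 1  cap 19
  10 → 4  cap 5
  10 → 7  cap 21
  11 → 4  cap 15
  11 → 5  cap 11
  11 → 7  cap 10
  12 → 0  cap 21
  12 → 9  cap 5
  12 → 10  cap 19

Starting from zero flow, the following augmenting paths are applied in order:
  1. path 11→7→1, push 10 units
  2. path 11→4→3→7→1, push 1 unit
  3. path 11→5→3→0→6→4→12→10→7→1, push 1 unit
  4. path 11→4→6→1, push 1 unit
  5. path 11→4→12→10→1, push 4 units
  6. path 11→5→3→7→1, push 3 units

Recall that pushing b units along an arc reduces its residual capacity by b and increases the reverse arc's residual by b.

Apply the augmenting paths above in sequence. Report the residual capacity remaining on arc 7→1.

Residual capacity of (7,1): 4

after path 1 (11→7→1, push 10): res(7,1)=9
after path 2 (11→4→3→7→1, push 1): res(7,1)=8
after path 3 (11→5→3→0→6→4→12→10→7→1, push 1): res(7,1)=7
after path 4 (11→4→6→1, push 1): res(7,1)=7
after path 5 (11→4→12→10→1, push 4): res(7,1)=7
after path 6 (11→5→3→7→1, push 3): res(7,1)=4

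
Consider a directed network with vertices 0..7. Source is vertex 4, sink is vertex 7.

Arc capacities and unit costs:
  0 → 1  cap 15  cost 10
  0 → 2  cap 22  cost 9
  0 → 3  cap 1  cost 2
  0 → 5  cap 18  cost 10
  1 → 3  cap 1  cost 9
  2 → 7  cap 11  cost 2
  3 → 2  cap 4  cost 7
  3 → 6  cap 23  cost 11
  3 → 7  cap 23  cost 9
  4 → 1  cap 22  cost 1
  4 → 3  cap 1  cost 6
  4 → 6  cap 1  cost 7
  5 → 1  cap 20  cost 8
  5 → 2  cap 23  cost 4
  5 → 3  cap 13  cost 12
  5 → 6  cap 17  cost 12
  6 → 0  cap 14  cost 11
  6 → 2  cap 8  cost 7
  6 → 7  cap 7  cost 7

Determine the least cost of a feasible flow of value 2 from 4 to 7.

shortest-cost path #1: 4→6→7 push 1 @ unit cost 14 (adds 14)
shortest-cost path #2: 4→3→7 push 1 @ unit cost 15 (adds 15)
total cost = 29

Minimum cost for 2 units: 29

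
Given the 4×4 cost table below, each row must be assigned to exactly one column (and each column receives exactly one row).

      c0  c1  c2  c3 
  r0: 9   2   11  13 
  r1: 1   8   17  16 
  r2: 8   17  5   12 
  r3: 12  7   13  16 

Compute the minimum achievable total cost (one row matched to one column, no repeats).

Minimum assignment cost: 24

optimal assignment: row0→col1 (cost 2), row1→col0 (cost 1), row2→col2 (cost 5), row3→col3 (cost 16)
total = 2 + 1 + 5 + 16 = 24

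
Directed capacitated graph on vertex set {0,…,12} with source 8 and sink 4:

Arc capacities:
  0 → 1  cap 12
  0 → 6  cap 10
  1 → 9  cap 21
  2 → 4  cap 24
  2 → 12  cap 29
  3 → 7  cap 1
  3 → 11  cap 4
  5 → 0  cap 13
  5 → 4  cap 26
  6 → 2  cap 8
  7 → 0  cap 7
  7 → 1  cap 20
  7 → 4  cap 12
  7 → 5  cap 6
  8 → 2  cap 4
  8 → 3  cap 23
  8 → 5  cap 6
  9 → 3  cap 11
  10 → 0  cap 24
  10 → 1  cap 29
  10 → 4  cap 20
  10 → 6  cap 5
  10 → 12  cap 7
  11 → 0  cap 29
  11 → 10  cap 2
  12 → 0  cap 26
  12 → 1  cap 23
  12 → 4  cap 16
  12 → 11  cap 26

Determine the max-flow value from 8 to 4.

augment #1: 8→2→4 bottleneck 4, total now 4
augment #2: 8→5→4 bottleneck 6, total now 10
augment #3: 8→3→7→4 bottleneck 1, total now 11
augment #4: 8→3→11→10→4 bottleneck 2, total now 13
augment #5: 8→3→11→0→6→2→4 bottleneck 2, total now 15

Maximum flow value: 15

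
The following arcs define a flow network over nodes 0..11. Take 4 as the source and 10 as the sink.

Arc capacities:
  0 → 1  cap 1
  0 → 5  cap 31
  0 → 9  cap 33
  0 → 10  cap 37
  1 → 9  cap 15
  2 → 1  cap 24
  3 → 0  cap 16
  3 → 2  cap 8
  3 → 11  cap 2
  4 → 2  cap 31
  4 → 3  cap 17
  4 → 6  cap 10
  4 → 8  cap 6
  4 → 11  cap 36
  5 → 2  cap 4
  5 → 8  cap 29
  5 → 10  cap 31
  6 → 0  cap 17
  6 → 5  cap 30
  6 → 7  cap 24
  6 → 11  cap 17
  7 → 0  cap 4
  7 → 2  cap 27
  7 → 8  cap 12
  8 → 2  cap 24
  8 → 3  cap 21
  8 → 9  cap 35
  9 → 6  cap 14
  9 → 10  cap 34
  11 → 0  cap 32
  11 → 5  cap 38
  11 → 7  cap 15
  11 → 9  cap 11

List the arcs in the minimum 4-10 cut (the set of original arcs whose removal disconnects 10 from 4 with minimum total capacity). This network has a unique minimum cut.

Min-cut arcs: {(1,9), (4,3), (4,6), (4,8), (4,11)} (total capacity 84)

augment #1: 4→3→0→10 push 16
augment #2: 4→6→0→10 push 10
augment #3: 4→8→9→10 push 6
augment #4: 4→11→0→10 push 11
augment #5: 4→11→5→10 push 25
augment #6: 4→2→1→9→10 push 15
augment #7: 4→3→11→5→10 push 1
max flow = 84; residual-reachable set from 4 gives S-side
cut edges (S→T): {(1,9), (4,3), (4,6), (4,8), (4,11)} total cap 84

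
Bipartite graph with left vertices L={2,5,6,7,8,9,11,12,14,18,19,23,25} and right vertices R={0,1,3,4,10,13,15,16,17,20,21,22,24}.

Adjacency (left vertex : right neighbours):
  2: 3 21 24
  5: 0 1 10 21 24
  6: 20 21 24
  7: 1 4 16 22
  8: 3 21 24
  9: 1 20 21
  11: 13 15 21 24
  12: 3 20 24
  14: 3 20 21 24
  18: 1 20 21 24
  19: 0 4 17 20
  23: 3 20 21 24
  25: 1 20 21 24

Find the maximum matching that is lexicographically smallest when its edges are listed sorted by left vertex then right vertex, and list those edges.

|M| = 9 (so the lex-smallest maximum matching has 9 edges)
process left vertices in ascending order; for each, take the smallest-labelled available neighbour that still permits 9 edges overall, or leave it unmatched if none does
lex-smallest matching: {2-3, 5-0, 6-20, 7-4, 8-21, 9-1, 11-13, 12-24, 19-17}

Lex-smallest maximum matching: {(2,3), (5,0), (6,20), (7,4), (8,21), (9,1), (11,13), (12,24), (19,17)}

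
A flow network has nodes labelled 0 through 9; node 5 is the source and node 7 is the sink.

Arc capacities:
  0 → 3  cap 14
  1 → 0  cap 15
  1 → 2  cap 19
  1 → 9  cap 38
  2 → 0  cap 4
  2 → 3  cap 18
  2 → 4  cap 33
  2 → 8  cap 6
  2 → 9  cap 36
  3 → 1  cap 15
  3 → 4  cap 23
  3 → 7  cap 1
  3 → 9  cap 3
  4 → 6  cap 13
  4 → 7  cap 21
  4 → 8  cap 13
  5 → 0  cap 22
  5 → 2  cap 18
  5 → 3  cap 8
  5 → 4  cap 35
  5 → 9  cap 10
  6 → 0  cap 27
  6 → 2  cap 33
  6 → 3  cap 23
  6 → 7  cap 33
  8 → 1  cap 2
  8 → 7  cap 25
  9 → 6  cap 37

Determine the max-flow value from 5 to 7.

augment #1: 5→3→7 bottleneck 1, total now 1
augment #2: 5→4→7 bottleneck 21, total now 22
augment #3: 5→2→8→7 bottleneck 6, total now 28
augment #4: 5→4→6→7 bottleneck 13, total now 41
augment #5: 5→4→8→7 bottleneck 1, total now 42
augment #6: 5→9→6→7 bottleneck 10, total now 52
augment #7: 5→2→4→8→7 bottleneck 12, total now 64
augment #8: 5→3→9→6→7 bottleneck 3, total now 67
augment #9: 5→3→1→9→6→7 bottleneck 4, total now 71
augment #10: 5→0→3→1→9→6→7 bottleneck 3, total now 74

Maximum flow value: 74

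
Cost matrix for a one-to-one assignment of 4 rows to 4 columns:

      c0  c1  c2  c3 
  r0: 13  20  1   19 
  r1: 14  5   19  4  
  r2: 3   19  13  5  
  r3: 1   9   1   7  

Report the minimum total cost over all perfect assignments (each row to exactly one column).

Minimum assignment cost: 12

optimal assignment: row0→col2 (cost 1), row1→col1 (cost 5), row2→col3 (cost 5), row3→col0 (cost 1)
total = 1 + 5 + 5 + 1 = 12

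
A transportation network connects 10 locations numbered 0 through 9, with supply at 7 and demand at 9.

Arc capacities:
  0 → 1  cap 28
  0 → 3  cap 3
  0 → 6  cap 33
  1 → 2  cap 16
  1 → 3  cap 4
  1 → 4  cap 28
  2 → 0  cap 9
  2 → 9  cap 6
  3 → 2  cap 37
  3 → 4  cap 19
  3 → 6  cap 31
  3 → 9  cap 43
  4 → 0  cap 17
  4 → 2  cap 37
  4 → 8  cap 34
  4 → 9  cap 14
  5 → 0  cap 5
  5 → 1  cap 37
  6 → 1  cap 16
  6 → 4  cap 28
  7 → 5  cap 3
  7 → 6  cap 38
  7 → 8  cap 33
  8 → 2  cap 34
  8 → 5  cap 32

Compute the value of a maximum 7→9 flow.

augment #1: 7→6→4→9 bottleneck 14, total now 14
augment #2: 7→8→2→9 bottleneck 6, total now 20
augment #3: 7→5→0→3→9 bottleneck 3, total now 23
augment #4: 7→6→1→3→9 bottleneck 4, total now 27

Maximum flow value: 27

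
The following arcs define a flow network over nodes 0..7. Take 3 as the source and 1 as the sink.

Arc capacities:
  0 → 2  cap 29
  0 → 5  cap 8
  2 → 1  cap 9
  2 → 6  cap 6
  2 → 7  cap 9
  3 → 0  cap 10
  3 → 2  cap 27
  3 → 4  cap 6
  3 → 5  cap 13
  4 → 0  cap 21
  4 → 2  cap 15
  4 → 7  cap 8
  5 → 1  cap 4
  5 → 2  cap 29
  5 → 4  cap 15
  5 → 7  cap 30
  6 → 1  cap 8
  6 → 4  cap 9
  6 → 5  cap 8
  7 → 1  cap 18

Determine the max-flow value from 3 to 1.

augment #1: 3→2→1 bottleneck 9, total now 9
augment #2: 3→5→1 bottleneck 4, total now 13
augment #3: 3→2→6→1 bottleneck 6, total now 19
augment #4: 3→2→7→1 bottleneck 9, total now 28
augment #5: 3→4→7→1 bottleneck 6, total now 34
augment #6: 3→5→7→1 bottleneck 3, total now 37

Maximum flow value: 37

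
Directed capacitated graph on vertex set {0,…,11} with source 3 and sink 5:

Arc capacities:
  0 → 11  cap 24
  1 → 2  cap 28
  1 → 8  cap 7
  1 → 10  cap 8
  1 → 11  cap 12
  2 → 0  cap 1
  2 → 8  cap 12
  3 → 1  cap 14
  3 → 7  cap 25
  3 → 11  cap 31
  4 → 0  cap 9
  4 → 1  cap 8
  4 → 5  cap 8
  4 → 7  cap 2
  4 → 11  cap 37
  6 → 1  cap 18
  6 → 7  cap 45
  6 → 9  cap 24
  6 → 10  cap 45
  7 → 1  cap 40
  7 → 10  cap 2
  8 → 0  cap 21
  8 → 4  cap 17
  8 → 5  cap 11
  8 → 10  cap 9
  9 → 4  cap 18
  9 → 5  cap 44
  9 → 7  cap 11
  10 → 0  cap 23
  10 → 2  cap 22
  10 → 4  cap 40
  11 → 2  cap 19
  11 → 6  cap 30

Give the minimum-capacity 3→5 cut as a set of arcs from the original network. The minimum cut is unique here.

augment #1: 3→1→8→5 push 7
augment #2: 3→1→2→8→5 push 4
augment #3: 3→1→10→4→5 push 3
augment #4: 3→7→10→4→5 push 2
augment #5: 3→11→6→9→5 push 24
augment #6: 3→7→1→10→4→5 push 3
max flow = 43; residual-reachable set from 3 gives S-side
cut edges (S→T): {(4,5), (6,9), (8,5)} total cap 43

Min-cut arcs: {(4,5), (6,9), (8,5)} (total capacity 43)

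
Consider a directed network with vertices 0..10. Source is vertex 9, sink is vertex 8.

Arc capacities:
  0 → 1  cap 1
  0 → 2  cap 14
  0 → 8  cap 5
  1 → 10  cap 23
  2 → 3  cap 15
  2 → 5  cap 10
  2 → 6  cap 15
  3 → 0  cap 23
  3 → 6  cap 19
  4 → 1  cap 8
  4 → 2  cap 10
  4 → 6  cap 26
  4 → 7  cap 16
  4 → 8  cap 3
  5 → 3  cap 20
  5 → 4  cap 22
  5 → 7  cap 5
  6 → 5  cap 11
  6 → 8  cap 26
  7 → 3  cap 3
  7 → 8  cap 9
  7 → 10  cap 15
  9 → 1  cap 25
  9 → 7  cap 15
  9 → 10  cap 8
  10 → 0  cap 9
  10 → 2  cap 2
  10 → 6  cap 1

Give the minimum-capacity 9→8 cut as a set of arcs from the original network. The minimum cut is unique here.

Min-cut arcs: {(7,3), (7,8), (10,0), (10,2), (10,6)} (total capacity 24)

augment #1: 9→7→8 push 9
augment #2: 9→10→0→8 push 5
augment #3: 9→10→6→8 push 1
augment #4: 9→7→3→6→8 push 3
augment #5: 9→10→2→6→8 push 2
augment #6: 9→1→10→0→2→6→8 push 4
max flow = 24; residual-reachable set from 9 gives S-side
cut edges (S→T): {(7,3), (7,8), (10,0), (10,2), (10,6)} total cap 24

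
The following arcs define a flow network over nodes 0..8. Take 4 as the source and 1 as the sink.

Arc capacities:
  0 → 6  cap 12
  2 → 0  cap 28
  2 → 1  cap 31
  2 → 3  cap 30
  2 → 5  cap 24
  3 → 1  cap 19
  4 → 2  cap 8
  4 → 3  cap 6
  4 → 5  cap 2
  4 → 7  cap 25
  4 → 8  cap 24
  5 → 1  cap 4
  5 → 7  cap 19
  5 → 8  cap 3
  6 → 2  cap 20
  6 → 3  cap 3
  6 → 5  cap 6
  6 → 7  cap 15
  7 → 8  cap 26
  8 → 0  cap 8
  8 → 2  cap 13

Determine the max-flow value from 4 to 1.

Maximum flow value: 37

augment #1: 4→2→1 bottleneck 8, total now 8
augment #2: 4→3→1 bottleneck 6, total now 14
augment #3: 4→5→1 bottleneck 2, total now 16
augment #4: 4→8→2→1 bottleneck 13, total now 29
augment #5: 4→8→0→6→2→1 bottleneck 8, total now 37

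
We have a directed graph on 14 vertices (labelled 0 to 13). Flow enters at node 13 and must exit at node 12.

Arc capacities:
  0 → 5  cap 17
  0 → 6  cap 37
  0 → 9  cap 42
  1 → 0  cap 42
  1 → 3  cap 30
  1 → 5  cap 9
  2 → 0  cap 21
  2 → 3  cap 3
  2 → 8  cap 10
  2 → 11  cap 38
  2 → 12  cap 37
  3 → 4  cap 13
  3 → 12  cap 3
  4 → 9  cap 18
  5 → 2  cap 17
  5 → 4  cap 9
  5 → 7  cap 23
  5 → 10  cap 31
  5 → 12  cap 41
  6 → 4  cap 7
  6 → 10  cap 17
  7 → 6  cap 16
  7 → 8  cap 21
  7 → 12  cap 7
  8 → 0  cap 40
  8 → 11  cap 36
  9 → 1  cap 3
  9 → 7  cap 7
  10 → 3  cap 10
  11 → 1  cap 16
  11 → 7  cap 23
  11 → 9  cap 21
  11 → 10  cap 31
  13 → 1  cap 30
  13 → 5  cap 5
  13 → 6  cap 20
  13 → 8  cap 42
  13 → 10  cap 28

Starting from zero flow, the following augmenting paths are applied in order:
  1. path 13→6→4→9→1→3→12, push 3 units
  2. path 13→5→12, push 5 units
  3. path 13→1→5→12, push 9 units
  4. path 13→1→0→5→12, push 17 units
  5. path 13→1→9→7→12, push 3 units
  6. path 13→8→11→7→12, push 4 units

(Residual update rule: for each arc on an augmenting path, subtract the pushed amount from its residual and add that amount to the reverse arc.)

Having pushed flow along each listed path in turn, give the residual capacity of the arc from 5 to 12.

Residual capacity of (5,12): 10

after path 1 (13→6→4→9→1→3→12, push 3): res(5,12)=41
after path 2 (13→5→12, push 5): res(5,12)=36
after path 3 (13→1→5→12, push 9): res(5,12)=27
after path 4 (13→1→0→5→12, push 17): res(5,12)=10
after path 5 (13→1→9→7→12, push 3): res(5,12)=10
after path 6 (13→8→11→7→12, push 4): res(5,12)=10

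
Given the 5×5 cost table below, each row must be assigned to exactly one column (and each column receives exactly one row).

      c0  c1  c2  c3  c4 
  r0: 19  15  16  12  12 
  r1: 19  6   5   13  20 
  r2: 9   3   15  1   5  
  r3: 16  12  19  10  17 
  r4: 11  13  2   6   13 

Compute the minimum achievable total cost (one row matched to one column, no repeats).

Minimum assignment cost: 37

optimal assignment: row0→col4 (cost 12), row1→col1 (cost 6), row2→col3 (cost 1), row3→col0 (cost 16), row4→col2 (cost 2)
total = 12 + 6 + 1 + 16 + 2 = 37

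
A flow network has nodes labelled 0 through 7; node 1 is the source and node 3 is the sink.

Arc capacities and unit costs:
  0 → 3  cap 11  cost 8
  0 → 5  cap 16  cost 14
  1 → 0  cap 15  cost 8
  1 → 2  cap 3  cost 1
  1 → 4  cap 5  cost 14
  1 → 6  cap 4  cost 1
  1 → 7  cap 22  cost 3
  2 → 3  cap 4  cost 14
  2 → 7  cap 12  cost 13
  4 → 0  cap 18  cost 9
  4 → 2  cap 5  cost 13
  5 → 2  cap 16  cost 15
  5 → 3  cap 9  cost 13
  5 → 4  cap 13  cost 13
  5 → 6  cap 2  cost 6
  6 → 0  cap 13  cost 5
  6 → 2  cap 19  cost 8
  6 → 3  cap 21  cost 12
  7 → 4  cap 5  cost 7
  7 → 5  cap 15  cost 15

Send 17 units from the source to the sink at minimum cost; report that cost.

shortest-cost path #1: 1→6→3 push 4 @ unit cost 13 (adds 52)
shortest-cost path #2: 1→2→3 push 3 @ unit cost 15 (adds 45)
shortest-cost path #3: 1→0→3 push 10 @ unit cost 16 (adds 160)
total cost = 257

Minimum cost for 17 units: 257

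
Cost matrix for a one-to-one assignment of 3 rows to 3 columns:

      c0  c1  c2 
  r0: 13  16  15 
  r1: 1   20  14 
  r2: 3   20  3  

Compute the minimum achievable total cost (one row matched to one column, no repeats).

Minimum assignment cost: 20

optimal assignment: row0→col1 (cost 16), row1→col0 (cost 1), row2→col2 (cost 3)
total = 16 + 1 + 3 = 20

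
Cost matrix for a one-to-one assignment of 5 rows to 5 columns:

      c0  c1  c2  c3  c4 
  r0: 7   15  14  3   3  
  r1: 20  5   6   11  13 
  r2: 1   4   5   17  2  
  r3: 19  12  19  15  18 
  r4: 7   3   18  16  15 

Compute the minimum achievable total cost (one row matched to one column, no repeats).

Minimum assignment cost: 28

optimal assignment: row0→col4 (cost 3), row1→col2 (cost 6), row2→col0 (cost 1), row3→col3 (cost 15), row4→col1 (cost 3)
total = 3 + 6 + 1 + 15 + 3 = 28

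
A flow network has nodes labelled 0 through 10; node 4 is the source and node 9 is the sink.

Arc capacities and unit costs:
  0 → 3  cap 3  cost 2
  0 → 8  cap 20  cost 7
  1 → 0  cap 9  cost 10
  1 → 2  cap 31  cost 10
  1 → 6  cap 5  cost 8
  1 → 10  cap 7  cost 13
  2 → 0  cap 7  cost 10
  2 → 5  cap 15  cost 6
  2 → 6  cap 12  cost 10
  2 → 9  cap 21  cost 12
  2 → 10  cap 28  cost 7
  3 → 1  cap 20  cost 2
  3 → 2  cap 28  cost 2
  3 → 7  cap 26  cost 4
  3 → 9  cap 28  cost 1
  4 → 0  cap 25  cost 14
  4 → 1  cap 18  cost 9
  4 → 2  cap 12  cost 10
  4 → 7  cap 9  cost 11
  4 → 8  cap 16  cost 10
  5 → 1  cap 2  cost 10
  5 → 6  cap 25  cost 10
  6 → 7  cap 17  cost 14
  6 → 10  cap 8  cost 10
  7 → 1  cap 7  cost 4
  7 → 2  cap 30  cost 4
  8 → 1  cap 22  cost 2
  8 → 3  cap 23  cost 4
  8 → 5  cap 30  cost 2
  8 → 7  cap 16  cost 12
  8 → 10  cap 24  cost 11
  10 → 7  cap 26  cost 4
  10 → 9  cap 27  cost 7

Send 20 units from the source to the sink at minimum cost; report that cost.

shortest-cost path #1: 4→8→3→9 push 16 @ unit cost 15 (adds 240)
shortest-cost path #2: 4→0→3→9 push 3 @ unit cost 17 (adds 51)
shortest-cost path #3: 4→2→9 push 1 @ unit cost 22 (adds 22)
total cost = 313

Minimum cost for 20 units: 313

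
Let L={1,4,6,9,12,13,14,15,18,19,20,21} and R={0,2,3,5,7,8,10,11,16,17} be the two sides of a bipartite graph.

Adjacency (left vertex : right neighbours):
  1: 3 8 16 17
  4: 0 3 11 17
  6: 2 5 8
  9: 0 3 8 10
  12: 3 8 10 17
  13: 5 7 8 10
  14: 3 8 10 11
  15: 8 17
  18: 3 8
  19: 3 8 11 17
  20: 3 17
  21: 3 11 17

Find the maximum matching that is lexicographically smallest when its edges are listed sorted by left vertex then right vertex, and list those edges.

|M| = 9 (so the lex-smallest maximum matching has 9 edges)
process left vertices in ascending order; for each, take the smallest-labelled available neighbour that still permits 9 edges overall, or leave it unmatched if none does
lex-smallest matching: {1-16, 4-0, 6-2, 9-3, 12-8, 13-5, 14-10, 15-17, 19-11}

Lex-smallest maximum matching: {(1,16), (4,0), (6,2), (9,3), (12,8), (13,5), (14,10), (15,17), (19,11)}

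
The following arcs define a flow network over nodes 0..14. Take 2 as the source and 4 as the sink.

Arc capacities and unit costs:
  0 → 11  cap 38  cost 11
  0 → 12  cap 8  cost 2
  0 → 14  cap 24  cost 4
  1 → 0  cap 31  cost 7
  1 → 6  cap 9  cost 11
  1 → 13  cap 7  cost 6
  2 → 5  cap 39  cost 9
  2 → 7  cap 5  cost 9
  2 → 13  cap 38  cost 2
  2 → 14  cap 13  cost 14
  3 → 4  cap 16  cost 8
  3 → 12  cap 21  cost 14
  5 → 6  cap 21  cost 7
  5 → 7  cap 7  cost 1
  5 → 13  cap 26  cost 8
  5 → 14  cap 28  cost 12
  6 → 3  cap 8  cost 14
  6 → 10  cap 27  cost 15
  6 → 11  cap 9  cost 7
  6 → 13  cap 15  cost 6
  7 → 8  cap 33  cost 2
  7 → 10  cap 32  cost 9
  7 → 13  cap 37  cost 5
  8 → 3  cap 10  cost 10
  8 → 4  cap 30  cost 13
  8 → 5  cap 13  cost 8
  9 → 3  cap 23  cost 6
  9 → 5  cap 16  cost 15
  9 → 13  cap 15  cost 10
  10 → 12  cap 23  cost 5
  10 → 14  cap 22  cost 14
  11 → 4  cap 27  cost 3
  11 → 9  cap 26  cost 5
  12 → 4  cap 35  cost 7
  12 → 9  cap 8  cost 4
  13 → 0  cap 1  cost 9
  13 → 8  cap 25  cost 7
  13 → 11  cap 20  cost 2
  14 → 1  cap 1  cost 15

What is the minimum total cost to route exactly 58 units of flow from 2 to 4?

Minimum cost for 58 units: 1048

shortest-cost path #1: 2→13→11→4 push 20 @ unit cost 7 (adds 140)
shortest-cost path #2: 2→13→0→12→4 push 1 @ unit cost 20 (adds 20)
shortest-cost path #3: 2→13→8→4 push 17 @ unit cost 22 (adds 374)
shortest-cost path #4: 2→7→8→4 push 5 @ unit cost 24 (adds 120)
shortest-cost path #5: 2→5→7→8→4 push 7 @ unit cost 25 (adds 175)
shortest-cost path #6: 2→5→6→11→4 push 7 @ unit cost 26 (adds 182)
shortest-cost path #7: 2→5→13→8→4 push 1 @ unit cost 37 (adds 37)
total cost = 1048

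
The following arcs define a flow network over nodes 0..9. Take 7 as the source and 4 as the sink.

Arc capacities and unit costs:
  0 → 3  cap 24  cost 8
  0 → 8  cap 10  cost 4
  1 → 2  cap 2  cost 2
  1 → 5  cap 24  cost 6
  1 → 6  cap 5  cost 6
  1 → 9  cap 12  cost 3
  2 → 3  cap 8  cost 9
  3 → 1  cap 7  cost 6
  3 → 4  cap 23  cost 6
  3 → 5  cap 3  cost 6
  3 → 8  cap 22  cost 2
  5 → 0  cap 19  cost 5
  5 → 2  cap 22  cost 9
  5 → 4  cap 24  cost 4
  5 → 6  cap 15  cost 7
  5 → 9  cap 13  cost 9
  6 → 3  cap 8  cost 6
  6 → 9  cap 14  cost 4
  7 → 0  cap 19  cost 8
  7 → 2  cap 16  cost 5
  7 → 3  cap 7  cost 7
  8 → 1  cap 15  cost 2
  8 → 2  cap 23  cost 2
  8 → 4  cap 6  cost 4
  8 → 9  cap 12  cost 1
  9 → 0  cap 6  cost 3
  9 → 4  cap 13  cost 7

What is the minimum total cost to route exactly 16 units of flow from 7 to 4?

Minimum cost for 16 units: 247

shortest-cost path #1: 7→3→4 push 7 @ unit cost 13 (adds 91)
shortest-cost path #2: 7→0→8→4 push 6 @ unit cost 16 (adds 96)
shortest-cost path #3: 7→2→3→4 push 3 @ unit cost 20 (adds 60)
total cost = 247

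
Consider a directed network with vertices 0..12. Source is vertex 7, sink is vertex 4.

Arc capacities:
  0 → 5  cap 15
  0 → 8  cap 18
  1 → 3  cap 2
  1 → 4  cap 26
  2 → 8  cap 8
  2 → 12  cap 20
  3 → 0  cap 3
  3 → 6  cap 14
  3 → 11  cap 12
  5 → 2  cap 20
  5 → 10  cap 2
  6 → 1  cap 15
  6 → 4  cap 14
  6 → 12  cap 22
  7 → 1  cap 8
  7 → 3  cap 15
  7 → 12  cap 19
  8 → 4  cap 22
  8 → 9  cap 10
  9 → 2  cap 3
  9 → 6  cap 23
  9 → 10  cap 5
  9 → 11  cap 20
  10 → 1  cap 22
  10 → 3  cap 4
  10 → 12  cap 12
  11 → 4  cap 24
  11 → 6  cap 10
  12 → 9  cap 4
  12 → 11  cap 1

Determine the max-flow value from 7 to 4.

Maximum flow value: 28

augment #1: 7→1→4 bottleneck 8, total now 8
augment #2: 7→3→6→4 bottleneck 14, total now 22
augment #3: 7→3→11→4 bottleneck 1, total now 23
augment #4: 7→12→11→4 bottleneck 1, total now 24
augment #5: 7→12→9→11→4 bottleneck 4, total now 28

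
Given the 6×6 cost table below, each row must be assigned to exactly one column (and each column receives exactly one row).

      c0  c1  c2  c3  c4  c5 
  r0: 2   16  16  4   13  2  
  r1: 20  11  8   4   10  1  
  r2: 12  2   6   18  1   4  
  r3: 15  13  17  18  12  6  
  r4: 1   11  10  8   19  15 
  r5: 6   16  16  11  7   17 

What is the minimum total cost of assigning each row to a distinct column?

Minimum assignment cost: 28

optimal assignment: row0→col3 (cost 4), row1→col2 (cost 8), row2→col1 (cost 2), row3→col5 (cost 6), row4→col0 (cost 1), row5→col4 (cost 7)
total = 4 + 8 + 2 + 6 + 1 + 7 = 28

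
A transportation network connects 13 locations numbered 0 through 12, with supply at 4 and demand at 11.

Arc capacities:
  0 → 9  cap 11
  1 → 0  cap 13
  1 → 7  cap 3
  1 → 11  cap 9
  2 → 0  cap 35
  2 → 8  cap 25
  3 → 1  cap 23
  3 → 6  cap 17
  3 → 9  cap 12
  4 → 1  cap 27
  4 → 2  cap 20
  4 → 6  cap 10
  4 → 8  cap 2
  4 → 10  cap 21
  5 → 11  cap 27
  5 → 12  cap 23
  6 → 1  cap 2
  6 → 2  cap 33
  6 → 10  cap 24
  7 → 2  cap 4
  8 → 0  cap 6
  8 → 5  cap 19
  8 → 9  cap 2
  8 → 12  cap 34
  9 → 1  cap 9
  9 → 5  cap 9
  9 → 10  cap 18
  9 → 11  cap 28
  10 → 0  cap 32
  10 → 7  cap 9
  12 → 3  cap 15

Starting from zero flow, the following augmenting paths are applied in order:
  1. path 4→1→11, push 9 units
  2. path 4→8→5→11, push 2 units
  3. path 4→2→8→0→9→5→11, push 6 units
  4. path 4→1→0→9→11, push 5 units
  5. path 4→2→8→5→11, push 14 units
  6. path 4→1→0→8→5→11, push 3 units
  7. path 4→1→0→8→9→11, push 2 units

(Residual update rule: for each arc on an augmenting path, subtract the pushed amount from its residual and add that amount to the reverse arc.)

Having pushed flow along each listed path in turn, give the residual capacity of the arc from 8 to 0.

after path 1 (4→1→11, push 9): res(8,0)=6
after path 2 (4→8→5→11, push 2): res(8,0)=6
after path 3 (4→2→8→0→9→5→11, push 6): res(8,0)=0
after path 4 (4→1→0→9→11, push 5): res(8,0)=0
after path 5 (4→2→8→5→11, push 14): res(8,0)=0
after path 6 (4→1→0→8→5→11, push 3): res(8,0)=3
after path 7 (4→1→0→8→9→11, push 2): res(8,0)=5

Residual capacity of (8,0): 5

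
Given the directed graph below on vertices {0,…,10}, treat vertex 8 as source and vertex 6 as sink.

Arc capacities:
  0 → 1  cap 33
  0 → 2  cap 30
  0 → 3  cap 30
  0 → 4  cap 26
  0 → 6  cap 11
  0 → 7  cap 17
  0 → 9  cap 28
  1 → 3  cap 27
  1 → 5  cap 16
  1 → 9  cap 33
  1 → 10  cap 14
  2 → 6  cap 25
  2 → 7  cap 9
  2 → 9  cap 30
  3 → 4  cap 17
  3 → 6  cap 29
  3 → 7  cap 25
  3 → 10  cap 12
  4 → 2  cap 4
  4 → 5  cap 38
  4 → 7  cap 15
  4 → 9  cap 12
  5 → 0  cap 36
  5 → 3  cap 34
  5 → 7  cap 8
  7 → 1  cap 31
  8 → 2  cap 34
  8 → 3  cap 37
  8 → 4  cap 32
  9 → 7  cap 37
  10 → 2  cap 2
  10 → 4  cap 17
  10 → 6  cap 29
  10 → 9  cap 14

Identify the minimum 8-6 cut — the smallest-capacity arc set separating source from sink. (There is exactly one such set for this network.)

Min-cut arcs: {(0,6), (1,10), (2,6), (3,6), (3,10)} (total capacity 91)

augment #1: 8→2→6 push 25
augment #2: 8→3→6 push 29
augment #3: 8→3→10→6 push 8
augment #4: 8→4→5→0→6 push 11
augment #5: 8→2→7→1→10→6 push 9
augment #6: 8→4→5→3→10→6 push 4
augment #7: 8→4→7→1→10→6 push 5
max flow = 91; residual-reachable set from 8 gives S-side
cut edges (S→T): {(0,6), (1,10), (2,6), (3,6), (3,10)} total cap 91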